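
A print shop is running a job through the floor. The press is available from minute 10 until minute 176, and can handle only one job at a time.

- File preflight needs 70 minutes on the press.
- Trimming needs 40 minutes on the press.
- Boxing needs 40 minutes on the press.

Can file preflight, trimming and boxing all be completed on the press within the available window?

The press window is 176 − 10 = 166 minutes.
Running back to back, the jobs need 70 + 40 + 40 = 150 minutes on the press.
Since 150 ≤ 166, they fit within the window.

Yes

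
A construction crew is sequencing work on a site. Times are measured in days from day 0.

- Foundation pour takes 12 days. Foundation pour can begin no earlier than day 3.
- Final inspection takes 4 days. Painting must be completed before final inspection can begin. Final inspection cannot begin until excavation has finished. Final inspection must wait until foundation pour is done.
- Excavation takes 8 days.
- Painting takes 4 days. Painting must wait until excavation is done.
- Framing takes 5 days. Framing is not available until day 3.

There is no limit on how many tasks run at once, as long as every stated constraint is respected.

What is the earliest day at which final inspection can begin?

15

After its own release at day 3, foundation pour can start at day 3 and finishes at day 15.
Excavation has no prerequisites, so it starts at day 0 and finishes at day 8.
After excavation (finishes day 8), painting can start at day 8 and finishes at day 12.
Final inspection waits on painting (finishes day 12); excavation (finishes day 8); foundation pour (finishes day 15). The latest of these is day 15, which is the earliest final inspection can start.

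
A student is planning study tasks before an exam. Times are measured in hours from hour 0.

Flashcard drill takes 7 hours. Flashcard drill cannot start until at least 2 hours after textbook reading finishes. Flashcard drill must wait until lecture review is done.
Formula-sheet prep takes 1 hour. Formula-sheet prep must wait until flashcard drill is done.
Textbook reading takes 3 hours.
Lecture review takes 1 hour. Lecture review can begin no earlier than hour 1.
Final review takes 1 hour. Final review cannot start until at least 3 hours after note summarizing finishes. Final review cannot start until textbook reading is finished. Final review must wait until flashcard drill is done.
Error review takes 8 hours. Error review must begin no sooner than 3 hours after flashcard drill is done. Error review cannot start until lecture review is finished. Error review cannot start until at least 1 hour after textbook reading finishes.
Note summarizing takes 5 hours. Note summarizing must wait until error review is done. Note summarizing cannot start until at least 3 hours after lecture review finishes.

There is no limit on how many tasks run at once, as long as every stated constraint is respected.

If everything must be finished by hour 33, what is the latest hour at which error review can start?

16

Final review must finish by hour 33; it takes 1 hour, so it must start by 33 − 1 = hour 32.
Note summarizing feeds into final review (must start by hour 32, minus 3-hour gap → hour 29); so note summarizing must finish by hour 29 and therefore start by hour 24.
Since note summarizing (must start by hour 24) depends on it, error review must finish by hour 24. Backing off its 8-hour duration gives a latest start of hour 16.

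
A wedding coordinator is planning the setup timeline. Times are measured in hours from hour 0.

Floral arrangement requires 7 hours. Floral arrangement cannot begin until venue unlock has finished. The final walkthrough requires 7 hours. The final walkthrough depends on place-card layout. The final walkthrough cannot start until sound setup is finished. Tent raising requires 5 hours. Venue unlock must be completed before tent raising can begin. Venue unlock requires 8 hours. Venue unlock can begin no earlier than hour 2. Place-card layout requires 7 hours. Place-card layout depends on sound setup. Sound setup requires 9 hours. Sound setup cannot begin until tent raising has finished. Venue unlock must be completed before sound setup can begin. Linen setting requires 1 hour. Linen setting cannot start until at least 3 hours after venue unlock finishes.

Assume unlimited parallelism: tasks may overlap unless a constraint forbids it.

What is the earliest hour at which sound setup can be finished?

After its own release at hour 2, venue unlock can start at hour 2 and finishes at hour 10.
Tent raising waits on venue unlock (finishes hour 10), so it starts at hour 10 and finishes at 10 + 5 = hour 15.
For sound setup: tent raising (finishes hour 15); venue unlock (finishes hour 10). Taking the maximum gives a start of hour 15, and it finishes at 15 + 9 = hour 24.

24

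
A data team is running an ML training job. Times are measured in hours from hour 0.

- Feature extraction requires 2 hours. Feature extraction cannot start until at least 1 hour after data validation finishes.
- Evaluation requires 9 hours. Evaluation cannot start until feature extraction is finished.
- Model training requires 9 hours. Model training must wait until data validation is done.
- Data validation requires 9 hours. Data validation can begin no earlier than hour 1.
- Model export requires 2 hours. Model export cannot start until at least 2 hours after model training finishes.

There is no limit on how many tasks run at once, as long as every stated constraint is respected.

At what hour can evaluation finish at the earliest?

22

Data validation cannot begin until its own release at hour 1. It runs from hour 1 to 1 + 9 = hour 10.
After data validation (finishes hour 10, plus 1-hour gap → hour 11), feature extraction can start at hour 11 and finishes at hour 13.
Evaluation cannot begin until feature extraction (finishes hour 13). It runs from hour 13 to 13 + 9 = hour 22.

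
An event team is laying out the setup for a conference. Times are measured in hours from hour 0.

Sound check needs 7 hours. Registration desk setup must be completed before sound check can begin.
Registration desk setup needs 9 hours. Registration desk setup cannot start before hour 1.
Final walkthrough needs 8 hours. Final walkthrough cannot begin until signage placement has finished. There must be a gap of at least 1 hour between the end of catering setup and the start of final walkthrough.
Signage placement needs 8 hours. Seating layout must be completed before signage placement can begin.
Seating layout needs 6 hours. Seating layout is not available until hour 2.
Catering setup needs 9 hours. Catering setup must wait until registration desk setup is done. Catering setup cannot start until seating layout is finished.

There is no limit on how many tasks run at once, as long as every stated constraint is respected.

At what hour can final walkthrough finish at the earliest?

After its own release at hour 1, registration desk setup can start at hour 1 and finishes at hour 10.
Seating layout waits on its own release at hour 2, so it starts at hour 2 and finishes at 2 + 6 = hour 8.
Catering setup cannot start until registration desk setup (finishes hour 10); seating layout (finishes hour 8). The controlling bound is hour 10, so catering setup finishes at 10 + 9 = hour 19.
Signage placement waits on seating layout (finishes hour 8), so it starts at hour 8 and finishes at 8 + 8 = hour 16.
Final walkthrough needs all of signage placement (finishes hour 16); catering setup (finishes hour 19, plus 1-hour gap → hour 20). That puts its earliest start at hour 20; it finishes at 20 + 8 = hour 28.

28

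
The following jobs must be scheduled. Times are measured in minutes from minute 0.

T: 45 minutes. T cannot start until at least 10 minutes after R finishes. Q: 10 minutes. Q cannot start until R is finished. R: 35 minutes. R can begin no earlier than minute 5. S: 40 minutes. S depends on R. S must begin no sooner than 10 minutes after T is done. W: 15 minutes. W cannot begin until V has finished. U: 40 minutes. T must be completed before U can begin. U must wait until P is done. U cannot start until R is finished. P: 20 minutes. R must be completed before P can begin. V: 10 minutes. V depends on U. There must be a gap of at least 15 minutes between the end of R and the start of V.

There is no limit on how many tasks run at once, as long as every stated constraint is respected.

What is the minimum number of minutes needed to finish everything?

160

R cannot begin until its own release at minute 5. It runs from minute 5 to 5 + 35 = minute 40.
After R (finishes minute 40, plus 10-minute gap → minute 50), T can start at minute 50 and finishes at minute 95.
S cannot start until R (finishes minute 40); T (finishes minute 95, plus 10-minute gap → minute 105). The controlling bound is minute 105, so S finishes at 105 + 40 = minute 145.
After R (finishes minute 40), Q can start at minute 40 and finishes at minute 50.
P waits on R (finishes minute 40), so it starts at minute 40 and finishes at 40 + 20 = minute 60.
U has to wait for T (finishes minute 95); P (finishes minute 60); R (finishes minute 40). The latest of these is minute 95, so U runs minute 95 to 95 + 40 = minute 135.
For V: U (finishes minute 135); R (finishes minute 40, plus 15-minute gap → minute 55). Taking the maximum gives a start of minute 135, and it finishes at 135 + 10 = minute 145.
W waits on V (finishes minute 145), so it starts at minute 145 and finishes at 145 + 15 = minute 160.
All tasks are finished once the last one completes. Finish times: P at 60, Q at 50, R at 40, S at 145, T at 95, U at 135, V at 145, W at 160. The latest is minute 160.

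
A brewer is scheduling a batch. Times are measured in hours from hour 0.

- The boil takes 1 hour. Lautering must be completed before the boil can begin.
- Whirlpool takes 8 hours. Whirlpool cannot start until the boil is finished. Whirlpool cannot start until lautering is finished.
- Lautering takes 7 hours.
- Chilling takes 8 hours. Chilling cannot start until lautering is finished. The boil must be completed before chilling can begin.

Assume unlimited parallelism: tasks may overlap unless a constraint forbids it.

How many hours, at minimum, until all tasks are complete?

16

Lautering has no prerequisites, so it starts at hour 0 and finishes at hour 7.
The boil cannot begin until lautering (finishes hour 7). It runs from hour 7 to 7 + 1 = hour 8.
Chilling needs all of lautering (finishes hour 7); the boil (finishes hour 8). That puts its earliest start at hour 8; it finishes at 8 + 8 = hour 16.
Whirlpool cannot start until the boil (finishes hour 8); lautering (finishes hour 7). The controlling bound is hour 8, so whirlpool finishes at 8 + 8 = hour 16.
All tasks are finished once the last one completes. Finish times: Lautering at 7, The boil at 8, Whirlpool at 16, Chilling at 16. The latest is hour 16.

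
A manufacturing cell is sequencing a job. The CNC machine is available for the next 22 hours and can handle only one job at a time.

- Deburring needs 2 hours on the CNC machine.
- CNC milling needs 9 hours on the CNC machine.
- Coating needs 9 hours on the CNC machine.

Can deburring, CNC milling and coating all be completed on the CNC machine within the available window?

Yes

Running back to back, the jobs need 2 + 9 + 9 = 20 hours on the CNC machine.
Since 20 ≤ 22, they fit within the window.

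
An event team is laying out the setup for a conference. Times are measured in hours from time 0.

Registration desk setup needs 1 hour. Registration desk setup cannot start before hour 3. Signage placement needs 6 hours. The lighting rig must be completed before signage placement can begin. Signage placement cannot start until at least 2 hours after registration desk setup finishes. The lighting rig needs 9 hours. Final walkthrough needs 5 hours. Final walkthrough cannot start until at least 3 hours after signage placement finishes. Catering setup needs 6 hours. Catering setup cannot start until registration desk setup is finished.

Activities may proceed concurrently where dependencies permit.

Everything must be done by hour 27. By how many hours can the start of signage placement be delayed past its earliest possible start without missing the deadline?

4

Registration desk setup waits on its own release at hour 3, so it starts at hour 3 and finishes at 3 + 1 = hour 4.
Nothing blocks the lighting rig, so it runs from hour 0 to hour 9.
For signage placement: the lighting rig (finishes hour 9); registration desk setup (finishes hour 4, plus 2-hour gap → hour 6). Taking the maximum gives a start of hour 9, and it finishes at 9 + 6 = hour 15.

Working backward from the deadline:
Final walkthrough must finish by hour 27; it takes 5 hours, so it must start by 27 − 5 = hour 22.
Signage placement must finish before final walkthrough (must start by hour 22, minus 3-hour gap → hour 19). With a 6-hour duration, signage placement must start by 19 − 6 = hour 13.
So signage placement can start as early as hour 9 and as late as hour 13, giving 13 − 9 = 4 hours of slack.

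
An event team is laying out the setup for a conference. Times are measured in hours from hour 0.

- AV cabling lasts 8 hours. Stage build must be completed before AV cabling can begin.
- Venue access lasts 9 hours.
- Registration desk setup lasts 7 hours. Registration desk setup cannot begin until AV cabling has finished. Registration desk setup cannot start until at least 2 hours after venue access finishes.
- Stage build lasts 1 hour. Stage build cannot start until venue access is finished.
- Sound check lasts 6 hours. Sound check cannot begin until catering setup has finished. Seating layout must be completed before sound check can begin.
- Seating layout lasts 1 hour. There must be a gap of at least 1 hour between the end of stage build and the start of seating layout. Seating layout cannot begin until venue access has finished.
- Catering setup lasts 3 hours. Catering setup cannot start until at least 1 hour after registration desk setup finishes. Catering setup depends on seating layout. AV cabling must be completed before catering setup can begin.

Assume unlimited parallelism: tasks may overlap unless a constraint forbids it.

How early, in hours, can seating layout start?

11

Nothing blocks venue access, so it runs from hour 0 to hour 9.
After venue access (finishes hour 9), stage build can start at hour 9 and finishes at hour 10.
Seating layout waits on stage build (finishes hour 10, plus 1-hour gap → hour 11); venue access (finishes hour 9). The latest of these is hour 11, which is the earliest seating layout can start.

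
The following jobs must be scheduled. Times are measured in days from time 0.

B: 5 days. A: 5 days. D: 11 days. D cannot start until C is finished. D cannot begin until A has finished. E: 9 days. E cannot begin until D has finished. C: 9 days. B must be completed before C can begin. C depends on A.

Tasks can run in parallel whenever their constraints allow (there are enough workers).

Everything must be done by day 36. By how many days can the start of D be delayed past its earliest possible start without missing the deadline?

2

Nothing blocks B, so it runs from day 0 to day 5.
Nothing blocks A, so it runs from day 0 to day 5.
C cannot start until B (finishes day 5); A (finishes day 5). The controlling bound is day 5, so C finishes at 5 + 9 = day 14.
D has to wait for C (finishes day 14); A (finishes day 5). The latest of these is day 14, so D runs day 14 to 14 + 11 = day 25.

Working backward from the deadline:
To finish by day 36, E (duration 9) must start no later than day 27.
Since E (must start by day 27) depends on it, D must finish by day 27. Backing off its 11-day duration gives a latest start of day 16.
So D can start as early as day 14 and as late as day 16, giving 16 − 14 = 2 days of slack.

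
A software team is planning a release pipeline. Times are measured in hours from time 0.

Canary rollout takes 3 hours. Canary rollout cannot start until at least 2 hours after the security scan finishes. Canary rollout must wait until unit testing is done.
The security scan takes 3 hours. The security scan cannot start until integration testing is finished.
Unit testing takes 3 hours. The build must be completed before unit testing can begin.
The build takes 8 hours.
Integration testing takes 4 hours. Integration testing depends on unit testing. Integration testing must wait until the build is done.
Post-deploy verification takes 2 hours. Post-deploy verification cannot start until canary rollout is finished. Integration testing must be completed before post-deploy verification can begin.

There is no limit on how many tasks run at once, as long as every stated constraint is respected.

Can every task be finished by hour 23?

No

The build has no prerequisites, so it starts at hour 0 and finishes at hour 8.
Unit testing cannot begin until the build (finishes hour 8). It runs from hour 8 to 8 + 3 = hour 11.
Integration testing needs all of unit testing (finishes hour 11); the build (finishes hour 8). That puts its earliest start at hour 11; it finishes at 11 + 4 = hour 15.
After integration testing (finishes hour 15), the security scan can start at hour 15 and finishes at hour 18.
Canary rollout cannot start until the security scan (finishes hour 18, plus 2-hour gap → hour 20); unit testing (finishes hour 11). The controlling bound is hour 20, so canary rollout finishes at 20 + 3 = hour 23.
Post-deploy verification cannot start until canary rollout (finishes hour 23); integration testing (finishes hour 15). The controlling bound is hour 23, so post-deploy verification finishes at 23 + 2 = hour 25.
The earliest everything can be done is hour 25, which is after the deadline of 23, so it is not possible.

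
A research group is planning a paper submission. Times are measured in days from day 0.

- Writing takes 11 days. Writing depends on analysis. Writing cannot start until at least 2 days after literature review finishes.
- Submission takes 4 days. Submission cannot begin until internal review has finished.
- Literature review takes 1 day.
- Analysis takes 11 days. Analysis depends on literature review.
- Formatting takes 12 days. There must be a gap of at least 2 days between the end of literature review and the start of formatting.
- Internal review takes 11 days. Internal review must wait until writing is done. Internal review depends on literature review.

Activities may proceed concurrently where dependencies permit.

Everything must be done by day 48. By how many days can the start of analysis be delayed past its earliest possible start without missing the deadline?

Nothing blocks literature review, so it runs from day 0 to day 1.
Analysis cannot begin until literature review (finishes day 1). It runs from day 1 to 1 + 11 = day 12.

Working backward from the deadline:
Submission must finish by day 48; it takes 4 days, so it must start by 48 − 4 = day 44.
Internal review has to be done before submission (must start by day 44). That means finishing by day 44, i.e. starting by 44 − 11 = day 33.
Writing has to be done before internal review (must start by day 33). That means finishing by day 33, i.e. starting by 33 − 11 = day 22.
Since writing (must start by day 22) depends on it, analysis must finish by day 22. Backing off its 11-day duration gives a latest start of day 11.
So analysis can start as early as day 1 and as late as day 11, giving 11 − 1 = 10 days of slack.

10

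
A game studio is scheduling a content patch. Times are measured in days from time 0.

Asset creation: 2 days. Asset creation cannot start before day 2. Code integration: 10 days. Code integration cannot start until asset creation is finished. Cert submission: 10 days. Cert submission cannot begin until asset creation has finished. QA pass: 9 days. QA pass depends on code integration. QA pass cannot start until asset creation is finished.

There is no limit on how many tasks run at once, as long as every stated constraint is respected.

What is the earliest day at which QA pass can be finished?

Asset creation cannot begin until its own release at day 2. It runs from day 2 to 2 + 2 = day 4.
Code integration cannot begin until asset creation (finishes day 4). It runs from day 4 to 4 + 10 = day 14.
QA pass has to wait for code integration (finishes day 14); asset creation (finishes day 4). The latest of these is day 14, so QA pass runs day 14 to 14 + 9 = day 23.

23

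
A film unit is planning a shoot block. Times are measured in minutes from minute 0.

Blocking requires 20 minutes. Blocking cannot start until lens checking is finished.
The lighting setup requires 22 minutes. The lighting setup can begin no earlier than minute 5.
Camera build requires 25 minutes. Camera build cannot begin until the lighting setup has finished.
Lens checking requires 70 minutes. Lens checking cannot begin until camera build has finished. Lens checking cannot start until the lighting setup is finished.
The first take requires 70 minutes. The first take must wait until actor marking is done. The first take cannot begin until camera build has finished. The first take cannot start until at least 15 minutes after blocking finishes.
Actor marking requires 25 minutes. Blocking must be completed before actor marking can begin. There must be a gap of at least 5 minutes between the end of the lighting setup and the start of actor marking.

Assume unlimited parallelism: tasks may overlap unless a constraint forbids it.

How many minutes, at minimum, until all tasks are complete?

The lighting setup waits on its own release at minute 5, so it starts at minute 5 and finishes at 5 + 22 = minute 27.
Camera build waits on the lighting setup (finishes minute 27), so it starts at minute 27 and finishes at 27 + 25 = minute 52.
Lens checking has to wait for camera build (finishes minute 52); the lighting setup (finishes minute 27). The latest of these is minute 52, so lens checking runs minute 52 to 52 + 70 = minute 122.
Blocking cannot begin until lens checking (finishes minute 122). It runs from minute 122 to 122 + 20 = minute 142.
Actor marking cannot start until blocking (finishes minute 142); the lighting setup (finishes minute 27, plus 5-minute gap → minute 32). The controlling bound is minute 142, so actor marking finishes at 142 + 25 = minute 167.
The first take needs all of actor marking (finishes minute 167); camera build (finishes minute 52); blocking (finishes minute 142, plus 15-minute gap → minute 157). That puts its earliest start at minute 167; it finishes at 167 + 70 = minute 237.
All tasks are finished once the last one completes. Finish times: The lighting setup at 27, Camera build at 52, Lens checking at 122, Blocking at 142, Actor marking at 167, The first take at 237. The latest is minute 237.

237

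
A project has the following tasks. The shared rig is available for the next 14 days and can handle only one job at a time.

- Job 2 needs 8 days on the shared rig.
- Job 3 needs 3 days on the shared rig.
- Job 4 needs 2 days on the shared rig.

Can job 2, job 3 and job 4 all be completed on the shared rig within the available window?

Yes

Running back to back, the jobs need 8 + 3 + 2 = 13 days on the shared rig.
Since 13 ≤ 14, they fit within the window.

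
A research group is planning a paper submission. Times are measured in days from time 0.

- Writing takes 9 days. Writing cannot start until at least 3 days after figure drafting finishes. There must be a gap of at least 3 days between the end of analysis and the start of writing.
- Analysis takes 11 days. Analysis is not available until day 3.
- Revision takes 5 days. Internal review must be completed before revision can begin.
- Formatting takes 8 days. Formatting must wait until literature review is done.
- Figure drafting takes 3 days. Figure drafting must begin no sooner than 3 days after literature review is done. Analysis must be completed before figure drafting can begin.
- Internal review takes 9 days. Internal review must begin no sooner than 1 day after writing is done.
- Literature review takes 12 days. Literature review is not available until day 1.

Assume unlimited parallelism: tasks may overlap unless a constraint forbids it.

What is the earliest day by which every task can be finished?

46

Analysis cannot begin until its own release at day 3. It runs from day 3 to 3 + 11 = day 14.
After its own release at day 1, literature review can start at day 1 and finishes at day 13.
Formatting waits on literature review (finishes day 13), so it starts at day 13 and finishes at 13 + 8 = day 21.
For figure drafting: literature review (finishes day 13, plus 3-day gap → day 16); analysis (finishes day 14). Taking the maximum gives a start of day 16, and it finishes at 16 + 3 = day 19.
Writing cannot start until figure drafting (finishes day 19, plus 3-day gap → day 22); analysis (finishes day 14, plus 3-day gap → day 17). The controlling bound is day 22, so writing finishes at 22 + 9 = day 31.
After writing (finishes day 31, plus 1-day gap → day 32), internal review can start at day 32 and finishes at day 41.
Revision waits on internal review (finishes day 41), so it starts at day 41 and finishes at 41 + 5 = day 46.
All tasks are finished once the last one completes. Finish times: Literature review at 13, Analysis at 14, Figure drafting at 19, Writing at 31, Internal review at 41, Revision at 46, Formatting at 21. The latest is day 46.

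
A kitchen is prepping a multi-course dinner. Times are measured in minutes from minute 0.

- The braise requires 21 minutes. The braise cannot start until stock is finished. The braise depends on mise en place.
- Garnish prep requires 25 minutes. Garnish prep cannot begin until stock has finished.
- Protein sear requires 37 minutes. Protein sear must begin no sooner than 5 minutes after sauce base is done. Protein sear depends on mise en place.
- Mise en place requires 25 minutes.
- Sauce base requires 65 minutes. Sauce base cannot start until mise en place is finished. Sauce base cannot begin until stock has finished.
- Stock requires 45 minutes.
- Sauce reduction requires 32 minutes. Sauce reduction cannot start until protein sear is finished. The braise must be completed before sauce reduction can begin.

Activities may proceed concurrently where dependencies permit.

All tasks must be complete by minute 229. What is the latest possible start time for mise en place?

Sauce reduction has no dependents, so it just needs to finish by minute 229. Starting by 229 − 32 = minute 197 achieves that.
Protein sear has to be done before sauce reduction (must start by minute 197). That means finishing by minute 197, i.e. starting by 197 − 37 = minute 160.
Sauce base has to be done before protein sear (must start by minute 160, minus 5-minute gap → minute 155). That means finishing by minute 155, i.e. starting by 155 − 65 = minute 90.
The braise feeds into sauce reduction (must start by minute 197); so the braise must finish by minute 197 and therefore start by minute 176.
Mise en place has several dependents: sauce base (must start by minute 90); the braise (must start by minute 176); protein sear (must start by minute 160). The earliest of those limits is minute 90, so mise en place must start by 90 − 25 = minute 65.

65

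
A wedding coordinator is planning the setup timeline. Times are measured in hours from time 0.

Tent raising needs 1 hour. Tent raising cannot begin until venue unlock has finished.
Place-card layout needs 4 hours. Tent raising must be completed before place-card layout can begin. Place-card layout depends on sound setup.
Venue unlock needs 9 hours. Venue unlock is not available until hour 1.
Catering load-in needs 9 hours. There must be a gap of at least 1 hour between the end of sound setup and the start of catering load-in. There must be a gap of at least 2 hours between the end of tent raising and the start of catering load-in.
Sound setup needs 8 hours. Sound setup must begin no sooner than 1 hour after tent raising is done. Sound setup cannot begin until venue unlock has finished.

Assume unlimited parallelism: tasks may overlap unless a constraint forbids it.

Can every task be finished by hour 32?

After its own release at hour 1, venue unlock can start at hour 1 and finishes at hour 10.
Tent raising waits on venue unlock (finishes hour 10), so it starts at hour 10 and finishes at 10 + 1 = hour 11.
Sound setup cannot start until tent raising (finishes hour 11, plus 1-hour gap → hour 12); venue unlock (finishes hour 10). The controlling bound is hour 12, so sound setup finishes at 12 + 8 = hour 20.
Place-card layout has to wait for tent raising (finishes hour 11); sound setup (finishes hour 20). The latest of these is hour 20, so place-card layout runs hour 20 to 20 + 4 = hour 24.
For catering load-in: sound setup (finishes hour 20, plus 1-hour gap → hour 21); tent raising (finishes hour 11, plus 2-hour gap → hour 13). Taking the maximum gives a start of hour 21, and it finishes at 21 + 9 = hour 30.
Every task is finished by hour 30, which is no later than the deadline of 32, so the schedule is feasible.

Yes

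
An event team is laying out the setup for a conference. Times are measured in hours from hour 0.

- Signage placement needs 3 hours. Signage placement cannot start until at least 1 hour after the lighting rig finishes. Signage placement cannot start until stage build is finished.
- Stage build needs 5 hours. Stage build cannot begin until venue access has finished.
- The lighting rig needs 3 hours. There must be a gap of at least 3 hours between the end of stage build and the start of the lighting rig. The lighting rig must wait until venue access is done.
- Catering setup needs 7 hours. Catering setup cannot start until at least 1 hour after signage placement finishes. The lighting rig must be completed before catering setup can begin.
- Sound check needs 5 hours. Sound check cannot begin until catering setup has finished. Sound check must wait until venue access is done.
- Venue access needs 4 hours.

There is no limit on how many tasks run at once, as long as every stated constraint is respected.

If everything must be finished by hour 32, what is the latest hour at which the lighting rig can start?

Sound check has no dependents, so it just needs to finish by hour 32. Starting by 32 − 5 = hour 27 achieves that.
Since sound check (must start by hour 27) depends on it, catering setup must finish by hour 27. Backing off its 7-hour duration gives a latest start of hour 20.
Signage placement feeds into catering setup (must start by hour 20, minus 1-hour gap → hour 19); so signage placement must finish by hour 19 and therefore start by hour 16.
The lighting rig has several dependents: signage placement (must start by hour 16, minus 1-hour gap → hour 15); catering setup (must start by hour 20). The earliest of those limits is hour 15, so the lighting rig must start by 15 − 3 = hour 12.

12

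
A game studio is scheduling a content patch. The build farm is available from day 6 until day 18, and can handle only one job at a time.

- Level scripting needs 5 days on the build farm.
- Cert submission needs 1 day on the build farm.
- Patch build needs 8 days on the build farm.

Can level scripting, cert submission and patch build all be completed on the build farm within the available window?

No

The build farm window is 18 − 6 = 12 days.
Running back to back, the jobs need 5 + 1 + 8 = 14 days on the build farm.
Since 14 > 12, they cannot all fit.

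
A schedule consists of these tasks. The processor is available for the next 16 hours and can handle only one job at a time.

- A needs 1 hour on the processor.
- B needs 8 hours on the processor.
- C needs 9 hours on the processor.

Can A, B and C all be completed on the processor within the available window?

Running back to back, the jobs need 1 + 8 + 9 = 18 hours on the processor.
Since 18 > 16, they cannot all fit.

No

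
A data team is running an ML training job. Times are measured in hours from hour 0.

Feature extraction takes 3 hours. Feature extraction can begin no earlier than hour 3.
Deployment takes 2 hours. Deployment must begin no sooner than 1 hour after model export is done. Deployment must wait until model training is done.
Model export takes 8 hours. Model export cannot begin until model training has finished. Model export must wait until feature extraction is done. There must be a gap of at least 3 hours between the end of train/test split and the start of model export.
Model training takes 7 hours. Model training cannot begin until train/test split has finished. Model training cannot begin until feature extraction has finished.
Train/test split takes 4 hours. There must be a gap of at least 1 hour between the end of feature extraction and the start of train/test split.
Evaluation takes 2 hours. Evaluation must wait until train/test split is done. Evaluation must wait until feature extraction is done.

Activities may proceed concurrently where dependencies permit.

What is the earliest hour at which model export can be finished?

26

After its own release at hour 3, feature extraction can start at hour 3 and finishes at hour 6.
Train/test split cannot begin until feature extraction (finishes hour 6, plus 1-hour gap → hour 7). It runs from hour 7 to 7 + 4 = hour 11.
Model training has to wait for train/test split (finishes hour 11); feature extraction (finishes hour 6). The latest of these is hour 11, so model training runs hour 11 to 11 + 7 = hour 18.
Model export needs all of model training (finishes hour 18); feature extraction (finishes hour 6); train/test split (finishes hour 11, plus 3-hour gap → hour 14). That puts its earliest start at hour 18; it finishes at 18 + 8 = hour 26.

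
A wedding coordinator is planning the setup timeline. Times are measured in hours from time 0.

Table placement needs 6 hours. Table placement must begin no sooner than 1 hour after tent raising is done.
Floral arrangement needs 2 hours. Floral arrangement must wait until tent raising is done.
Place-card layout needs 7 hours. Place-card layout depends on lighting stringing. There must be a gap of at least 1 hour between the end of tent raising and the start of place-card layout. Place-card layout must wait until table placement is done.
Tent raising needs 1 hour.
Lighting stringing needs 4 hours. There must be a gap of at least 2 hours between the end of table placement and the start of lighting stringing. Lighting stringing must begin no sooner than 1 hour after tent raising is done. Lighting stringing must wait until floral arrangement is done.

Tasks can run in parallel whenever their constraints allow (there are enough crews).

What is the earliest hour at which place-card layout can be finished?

Tent raising can start immediately at hour 0; it finishes at hour 1.
Floral arrangement waits on tent raising (finishes hour 1), so it starts at hour 1 and finishes at 1 + 2 = hour 3.
After tent raising (finishes hour 1, plus 1-hour gap → hour 2), table placement can start at hour 2 and finishes at hour 8.
For lighting stringing: table placement (finishes hour 8, plus 2-hour gap → hour 10); tent raising (finishes hour 1, plus 1-hour gap → hour 2); floral arrangement (finishes hour 3). Taking the maximum gives a start of hour 10, and it finishes at 10 + 4 = hour 14.
For place-card layout: lighting stringing (finishes hour 14); tent raising (finishes hour 1, plus 1-hour gap → hour 2); table placement (finishes hour 8). Taking the maximum gives a start of hour 14, and it finishes at 14 + 7 = hour 21.

21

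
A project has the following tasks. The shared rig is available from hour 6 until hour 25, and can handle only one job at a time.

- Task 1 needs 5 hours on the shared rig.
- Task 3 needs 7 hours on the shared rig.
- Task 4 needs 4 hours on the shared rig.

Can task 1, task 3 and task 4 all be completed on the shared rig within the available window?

Yes

The shared rig window is 25 − 6 = 19 hours.
Running back to back, the jobs need 5 + 7 + 4 = 16 hours on the shared rig.
Since 16 ≤ 19, they fit within the window.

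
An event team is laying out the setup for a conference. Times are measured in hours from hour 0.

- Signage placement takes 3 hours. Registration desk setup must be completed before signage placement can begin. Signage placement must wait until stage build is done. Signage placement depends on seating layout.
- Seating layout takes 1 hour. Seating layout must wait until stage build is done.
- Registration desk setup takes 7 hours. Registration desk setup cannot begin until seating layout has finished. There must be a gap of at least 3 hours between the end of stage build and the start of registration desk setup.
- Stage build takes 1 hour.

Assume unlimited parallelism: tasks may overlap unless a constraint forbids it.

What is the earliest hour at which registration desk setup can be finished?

11

Stage build has no prerequisites, so it starts at hour 0 and finishes at hour 1.
Seating layout cannot begin until stage build (finishes hour 1). It runs from hour 1 to 1 + 1 = hour 2.
Registration desk setup needs all of seating layout (finishes hour 2); stage build (finishes hour 1, plus 3-hour gap → hour 4). That puts its earliest start at hour 4; it finishes at 4 + 7 = hour 11.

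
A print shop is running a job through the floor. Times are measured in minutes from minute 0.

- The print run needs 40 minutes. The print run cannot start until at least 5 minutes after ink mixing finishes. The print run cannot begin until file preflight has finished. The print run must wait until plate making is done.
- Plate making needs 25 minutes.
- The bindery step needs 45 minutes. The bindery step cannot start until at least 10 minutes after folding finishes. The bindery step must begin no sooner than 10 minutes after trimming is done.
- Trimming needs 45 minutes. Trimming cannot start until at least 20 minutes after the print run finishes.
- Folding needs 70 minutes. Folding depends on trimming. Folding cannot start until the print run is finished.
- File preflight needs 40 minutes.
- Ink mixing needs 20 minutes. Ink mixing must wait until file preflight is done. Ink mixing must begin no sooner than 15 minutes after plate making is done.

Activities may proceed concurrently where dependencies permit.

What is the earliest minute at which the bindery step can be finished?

Plate making has no prerequisites, so it starts at minute 0 and finishes at minute 25.
File preflight can start immediately at minute 0; it finishes at minute 40.
For ink mixing: file preflight (finishes minute 40); plate making (finishes minute 25, plus 15-minute gap → minute 40). Taking the maximum gives a start of minute 40, and it finishes at 40 + 20 = minute 60.
The print run needs all of ink mixing (finishes minute 60, plus 5-minute gap → minute 65); file preflight (finishes minute 40); plate making (finishes minute 25). That puts its earliest start at minute 65; it finishes at 65 + 40 = minute 105.
After the print run (finishes minute 105, plus 20-minute gap → minute 125), trimming can start at minute 125 and finishes at minute 170.
Folding cannot start until trimming (finishes minute 170); the print run (finishes minute 105). The controlling bound is minute 170, so folding finishes at 170 + 70 = minute 240.
The bindery step has to wait for folding (finishes minute 240, plus 10-minute gap → minute 250); trimming (finishes minute 170, plus 10-minute gap → minute 180). The latest of these is minute 250, so the bindery step runs minute 250 to 250 + 45 = minute 295.

295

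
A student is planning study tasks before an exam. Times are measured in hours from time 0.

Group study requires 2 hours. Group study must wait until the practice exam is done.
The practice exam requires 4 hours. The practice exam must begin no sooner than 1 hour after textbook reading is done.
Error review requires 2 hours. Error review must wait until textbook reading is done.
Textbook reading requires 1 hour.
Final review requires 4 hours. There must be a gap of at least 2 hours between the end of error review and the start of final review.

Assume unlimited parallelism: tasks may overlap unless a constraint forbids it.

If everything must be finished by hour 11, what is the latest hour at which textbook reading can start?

Group study has no dependents, so it just needs to finish by hour 11. Starting by 11 − 2 = hour 9 achieves that.
The practice exam has to be done before group study (must start by hour 9). That means finishing by hour 9, i.e. starting by 9 − 4 = hour 5.
To finish by hour 11, final review (duration 4) must start no later than hour 7.
Since final review (must start by hour 7, minus 2-hour gap → hour 5) depends on it, error review must finish by hour 5. Backing off its 2-hour duration gives a latest start of hour 3.
Textbook reading has several dependents: the practice exam (must start by hour 5, minus 1-hour gap → hour 4); error review (must start by hour 3). The earliest of those limits is hour 3, so textbook reading must start by 3 − 1 = hour 2.

2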